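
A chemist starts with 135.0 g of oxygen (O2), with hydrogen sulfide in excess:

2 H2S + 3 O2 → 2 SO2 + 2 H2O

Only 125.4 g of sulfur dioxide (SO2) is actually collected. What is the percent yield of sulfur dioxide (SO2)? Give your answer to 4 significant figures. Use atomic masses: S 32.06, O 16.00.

69.60 %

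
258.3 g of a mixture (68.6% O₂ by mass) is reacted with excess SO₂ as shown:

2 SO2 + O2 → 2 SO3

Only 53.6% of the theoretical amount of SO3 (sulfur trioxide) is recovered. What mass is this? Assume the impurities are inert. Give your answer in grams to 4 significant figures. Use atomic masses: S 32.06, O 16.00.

Pure O2 available = 258.3 g × 0.686 = 177.19 g.
M(O2) = 2(16.00) = 32.00 g/mol.
M(SO3) = 32.06 + 3(16.00) = 80.06 g/mol.
n(O2) = 177.19 g / 32.00 g/mol = 5.5373 mol.
From the equation the O2:SO3 mole ratio is 1:2, so n(SO3) = 5.5373 × 2/1 = 11.075 mol.
Mass of SO3 = 11.075 mol × 80.06 g/mol = 886.63 g.
Actual mass collected = 886.63 g × 0.536 = 475.24 g.

475.2 g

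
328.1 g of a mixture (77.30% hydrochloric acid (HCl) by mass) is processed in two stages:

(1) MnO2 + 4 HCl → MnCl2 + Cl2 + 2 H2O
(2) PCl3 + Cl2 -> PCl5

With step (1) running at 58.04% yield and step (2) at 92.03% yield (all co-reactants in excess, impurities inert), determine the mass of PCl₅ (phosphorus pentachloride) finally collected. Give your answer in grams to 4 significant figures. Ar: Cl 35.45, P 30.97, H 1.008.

Pure HCl = 328.1 × 0.7730 = 253.62 g.
M(HCl) = 1.008 + 35.45 = 36.458 g/mol.
M(PCl5) = 30.97 + 5(35.45) = 208.22 g/mol.
n(HCl) = 253.62 / 36.458 = 6.9565 mol.
Step 1 (HCl:Cl2 = 4:1): theoretical n(Cl2) = 1.7391 mol; at 58.04% yield, n(Cl2) = 1.0094 mol.
Step 2 (Cl2:PCl5 = 1:1): theoretical n(PCl5) = 1.0094 mol, so theoretical mass = 1.0094 × 208.22 = 210.18 g.
At 92.03% yield, actual mass of PCl5 = 210.18 × 0.9203 = 193.42 g.

193.4 g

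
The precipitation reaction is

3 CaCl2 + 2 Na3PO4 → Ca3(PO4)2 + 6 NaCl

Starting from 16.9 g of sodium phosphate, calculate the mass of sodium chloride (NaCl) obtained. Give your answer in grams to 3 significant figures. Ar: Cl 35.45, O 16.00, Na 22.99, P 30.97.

M(Na3PO4) = 3(22.99) + 30.97 + 4(16.00) = 163.94 g/mol.
M(NaCl) = 22.99 + 35.45 = 58.44 g/mol.
n(Na3PO4) = 16.90 g / 163.94 g/mol = 0.1031 mol.
From the equation the Na3PO4:NaCl mole ratio is 2:6, so n(NaCl) = 0.1031 × 6/2 = 0.3093 mol.
Mass of NaCl = 0.3093 mol × 58.44 g/mol = 18.07 g.

18.1 g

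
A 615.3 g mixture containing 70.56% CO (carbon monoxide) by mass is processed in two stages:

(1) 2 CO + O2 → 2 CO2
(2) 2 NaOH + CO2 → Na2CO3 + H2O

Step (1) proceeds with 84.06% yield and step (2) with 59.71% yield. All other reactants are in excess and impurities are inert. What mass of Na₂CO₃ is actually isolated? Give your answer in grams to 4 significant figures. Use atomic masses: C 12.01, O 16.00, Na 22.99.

824.6 g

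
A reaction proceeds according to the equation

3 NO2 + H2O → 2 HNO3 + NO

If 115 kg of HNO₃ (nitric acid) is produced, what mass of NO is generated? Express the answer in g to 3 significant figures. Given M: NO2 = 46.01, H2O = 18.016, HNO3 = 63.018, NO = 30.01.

Convert: 115 kg = 115000 g.
n(HNO3) = 115000 g / 63.018 g/mol = 1825 mol.
From the equation the HNO3:NO mole ratio is 2:1, so n(NO) = 1825 × 1/2 = 912.4 mol.
Mass of NO = 912.4 mol × 30.01 g/mol = 27380 g.

27400 g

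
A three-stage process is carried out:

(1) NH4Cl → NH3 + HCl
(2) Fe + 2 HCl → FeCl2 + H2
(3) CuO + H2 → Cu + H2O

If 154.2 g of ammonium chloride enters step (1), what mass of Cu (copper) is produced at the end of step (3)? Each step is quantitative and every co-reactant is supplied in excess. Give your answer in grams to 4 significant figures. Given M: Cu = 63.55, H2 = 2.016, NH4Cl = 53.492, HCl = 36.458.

91.60 g

n(NH4Cl) = 154.2 / 53.492 = 2.8827 mol.
Reaction (1): NH4Cl→HCl ratio 1:1 ⇒ n(HCl) = 2.8827 mol.
Reaction (2): HCl→H2 ratio 2:1 ⇒ n(H2) = 1.4413 mol.
Reaction (3): H2→Cu ratio 1:1 ⇒ n(Cu) = 1.4413 mol.
Mass of Cu = 1.4413 × 63.55 = 91.597 g.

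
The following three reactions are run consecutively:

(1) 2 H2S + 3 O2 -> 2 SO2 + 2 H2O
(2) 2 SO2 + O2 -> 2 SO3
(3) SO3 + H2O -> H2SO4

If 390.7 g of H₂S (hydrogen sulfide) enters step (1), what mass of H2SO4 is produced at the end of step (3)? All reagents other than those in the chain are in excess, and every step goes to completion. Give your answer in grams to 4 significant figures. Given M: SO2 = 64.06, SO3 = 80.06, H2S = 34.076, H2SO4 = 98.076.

1124 g

n(H2S) = 390.7 / 34.076 = 11.466 mol.
Reaction (1): H2S→SO2 ratio 2:2 ⇒ n(SO2) = 11.466 mol.
Reaction (2): SO2→SO3 ratio 2:2 ⇒ n(SO3) = 11.466 mol.
Reaction (3): SO3→H2SO4 ratio 1:1 ⇒ n(H2SO4) = 11.466 mol.
Mass of H2SO4 = 11.466 × 98.076 = 1124.5 g.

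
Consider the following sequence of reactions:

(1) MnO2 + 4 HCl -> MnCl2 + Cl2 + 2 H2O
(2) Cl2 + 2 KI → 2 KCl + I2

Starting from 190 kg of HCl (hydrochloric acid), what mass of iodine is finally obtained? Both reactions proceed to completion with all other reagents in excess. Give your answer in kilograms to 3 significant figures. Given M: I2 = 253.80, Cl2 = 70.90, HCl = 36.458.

190 kg = 190000 g.
n(HCl) = 190000 / 36.458 = 5211 mol.
Step 1 gives a 4:1 ratio of HCl to Cl2, so n(Cl2) = 1303 mol.
In step 2 the Cl2:I2 ratio is 1:1, so n(I2) = 1303 mol.
Mass of I2 = 1303 × 253.80 = 330700 g = 331 kg.

331 kg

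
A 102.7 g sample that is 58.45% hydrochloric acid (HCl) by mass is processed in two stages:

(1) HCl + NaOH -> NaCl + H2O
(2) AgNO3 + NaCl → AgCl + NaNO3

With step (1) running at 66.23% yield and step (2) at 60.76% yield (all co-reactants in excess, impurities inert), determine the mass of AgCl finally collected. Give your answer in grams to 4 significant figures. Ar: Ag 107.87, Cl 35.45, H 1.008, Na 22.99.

Pure HCl = 102.7 × 0.5845 = 60.028 g.
M(HCl) = 1.008 + 35.45 = 36.458 g/mol.
M(AgCl) = 107.87 + 35.45 = 143.32 g/mol.
n(HCl) = 60.028 / 36.458 = 1.6465 mol.
Step 1 (HCl:NaCl = 1:1): theoretical n(NaCl) = 1.6465 mol; at 66.23% yield, n(NaCl) = 1.0905 mol.
Step 2 (NaCl:AgCl = 1:1): theoretical n(AgCl) = 1.0905 mol, so theoretical mass = 1.0905 × 143.32 = 156.29 g.
At 60.76% yield, actual mass of AgCl = 156.29 × 0.6076 = 94.960 g.

94.96 g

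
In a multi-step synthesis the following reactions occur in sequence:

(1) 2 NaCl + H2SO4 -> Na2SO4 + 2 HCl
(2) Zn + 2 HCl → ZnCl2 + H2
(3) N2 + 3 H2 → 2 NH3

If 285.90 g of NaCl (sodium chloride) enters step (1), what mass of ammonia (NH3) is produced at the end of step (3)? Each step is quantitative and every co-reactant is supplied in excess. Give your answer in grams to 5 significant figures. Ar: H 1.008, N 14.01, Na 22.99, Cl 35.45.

M(NaCl) = 22.99 + 35.45 = 58.44 g/mol.
M(NH3) = 14.01 + 3(1.008) = 17.034 g/mol.
n(NaCl) = 285.90 / 58.44 = 4.89220 mol.
Reaction (1): NaCl→HCl ratio 2:2 ⇒ n(HCl) = 4.89220 mol.
Reaction (2): HCl→H2 ratio 2:1 ⇒ n(H2) = 2.44610 mol.
Reaction (3): H2→NH3 ratio 3:2 ⇒ n(NH3) = 1.63073 mol.
Mass of NH3 = 1.63073 × 17.034 = 27.7779 g.

27.778 g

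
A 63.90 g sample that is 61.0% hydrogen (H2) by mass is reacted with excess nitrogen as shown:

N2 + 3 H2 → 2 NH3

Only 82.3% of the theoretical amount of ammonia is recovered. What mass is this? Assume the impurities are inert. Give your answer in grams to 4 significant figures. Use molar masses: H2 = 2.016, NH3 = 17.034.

Pure H2 available = 63.90 g × 0.610 = 38.979 g.
n(H2) = 38.979 g / 2.016 g/mol = 19.335 mol.
From the equation the H2:NH3 mole ratio is 3:2, so n(NH3) = 19.335 × 2/3 = 12.890 mol.
Mass of NH3 = 12.890 mol × 17.034 g/mol = 219.57 g.
Actual mass collected = 219.57 g × 0.823 = 180.70 g.

180.7 g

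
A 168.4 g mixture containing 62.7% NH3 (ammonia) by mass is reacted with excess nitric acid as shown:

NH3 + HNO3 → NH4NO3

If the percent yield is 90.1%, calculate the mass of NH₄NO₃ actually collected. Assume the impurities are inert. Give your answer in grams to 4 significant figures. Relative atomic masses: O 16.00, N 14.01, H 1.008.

447.1 g

Pure NH3 available = 168.4 g × 0.627 = 105.59 g.
M(NH3) = 14.01 + 3(1.008) = 17.034 g/mol.
M(NH4NO3) = 2(14.01) + 4(1.008) + 3(16.00) = 80.052 g/mol.
n(NH3) = 105.59 g / 17.034 g/mol = 6.1986 mol.
From the equation the NH3:NH4NO3 mole ratio is 1:1, so n(NH4NO3) = 6.1986 × 1/1 = 6.1986 mol.
Mass of NH4NO3 = 6.1986 mol × 80.052 g/mol = 496.21 g.
Actual mass collected = 496.21 g × 0.901 = 447.08 g.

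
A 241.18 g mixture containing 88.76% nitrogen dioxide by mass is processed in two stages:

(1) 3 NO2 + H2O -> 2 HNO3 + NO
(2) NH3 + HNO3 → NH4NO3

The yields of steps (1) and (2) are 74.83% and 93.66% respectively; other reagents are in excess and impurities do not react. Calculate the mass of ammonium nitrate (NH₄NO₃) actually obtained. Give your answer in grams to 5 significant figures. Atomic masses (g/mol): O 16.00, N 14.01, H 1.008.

174.03 g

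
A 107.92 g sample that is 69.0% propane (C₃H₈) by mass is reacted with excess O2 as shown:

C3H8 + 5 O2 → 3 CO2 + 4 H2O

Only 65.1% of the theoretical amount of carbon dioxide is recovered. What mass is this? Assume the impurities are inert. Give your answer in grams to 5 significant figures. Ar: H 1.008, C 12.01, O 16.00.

145.15 g

Pure C3H8 available = 107.92 g × 0.690 = 74.4648 g.
M(C3H8) = 3(12.01) + 8(1.008) = 44.094 g/mol.
M(CO2) = 12.01 + 2(16.00) = 44.01 g/mol.
n(C3H8) = 74.4648 g / 44.094 g/mol = 1.68877 mol.
From the equation the C3H8:CO2 mole ratio is 1:3, so n(CO2) = 1.68877 × 3/1 = 5.06632 mol.
Mass of CO2 = 5.06632 mol × 44.01 g/mol = 222.969 g.
Actual mass collected = 222.969 g × 0.651 = 145.153 g.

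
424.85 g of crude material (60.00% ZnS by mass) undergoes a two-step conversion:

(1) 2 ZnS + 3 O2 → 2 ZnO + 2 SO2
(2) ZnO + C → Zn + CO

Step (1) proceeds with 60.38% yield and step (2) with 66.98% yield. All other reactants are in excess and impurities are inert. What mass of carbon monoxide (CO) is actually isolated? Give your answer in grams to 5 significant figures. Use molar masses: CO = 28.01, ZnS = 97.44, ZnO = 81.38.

29.635 g

Pure ZnS = 424.85 × 0.6000 = 254.910 g.
n(ZnS) = 254.910 / 97.44 = 2.61607 mol.
Step 1 (ZnS:ZnO = 2:2): theoretical n(ZnO) = 2.61607 mol; at 60.38% yield, n(ZnO) = 1.57958 mol.
Step 2 (ZnO:CO = 1:1): theoretical n(CO) = 1.57958 mol, so theoretical mass = 1.57958 × 28.01 = 44.2441 g.
At 66.98% yield, actual mass of CO = 44.2441 × 0.6698 = 29.6347 g.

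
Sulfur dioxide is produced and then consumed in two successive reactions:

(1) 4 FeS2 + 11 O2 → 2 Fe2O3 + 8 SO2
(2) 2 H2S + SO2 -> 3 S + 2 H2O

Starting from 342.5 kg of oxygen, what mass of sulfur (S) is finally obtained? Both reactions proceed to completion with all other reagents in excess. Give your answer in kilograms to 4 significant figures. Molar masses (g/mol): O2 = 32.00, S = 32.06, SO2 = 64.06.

748.7 kg

342.5 kg = 342500 g.
n(O2) = 342500 / 32.00 = 10703 mol.
Step 1 gives a 11:8 ratio of O2 to SO2, so n(SO2) = 7784.1 mol.
In step 2 the SO2:S ratio is 1:3, so n(S) = 23352 mol.
Mass of S = 23352 × 32.06 = 748670 g = 748.7 kg.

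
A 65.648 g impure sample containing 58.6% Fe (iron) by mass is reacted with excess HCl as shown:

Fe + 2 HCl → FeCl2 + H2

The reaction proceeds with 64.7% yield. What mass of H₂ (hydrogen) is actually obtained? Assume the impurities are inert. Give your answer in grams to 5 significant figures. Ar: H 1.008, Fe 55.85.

0.89844 g

Pure Fe available = 65.648 g × 0.586 = 38.4697 g.
M(Fe) = 55.85 g/mol.
M(H2) = 2(1.008) = 2.016 g/mol.
n(Fe) = 38.4697 g / 55.85 g/mol = 0.688804 mol.
From the equation the Fe:H2 mole ratio is 1:1, so n(H2) = 0.688804 × 1/1 = 0.688804 mol.
Mass of H2 = 0.688804 mol × 2.016 g/mol = 1.38863 g.
Actual mass collected = 1.38863 g × 0.647 = 0.898443 g.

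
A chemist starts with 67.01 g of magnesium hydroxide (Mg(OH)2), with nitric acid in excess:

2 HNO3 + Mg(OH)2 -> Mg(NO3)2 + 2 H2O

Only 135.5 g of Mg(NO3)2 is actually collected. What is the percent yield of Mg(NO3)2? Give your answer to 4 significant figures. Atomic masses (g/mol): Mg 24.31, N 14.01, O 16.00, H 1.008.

M(Mg(OH)2) = 24.31 + 2(16.00) + 2(1.008) = 58.326 g/mol.
M(Mg(NO3)2) = 24.31 + 2(14.01) + 6(16.00) = 148.33 g/mol.
n(Mg(OH)2) = 67.010 g / 58.326 g/mol = 1.1489 mol.
From the equation the Mg(OH)2:Mg(NO3)2 mole ratio is 1:1, so n(Mg(NO3)2) = 1.1489 × 1/1 = 1.1489 mol.
Mass of Mg(NO3)2 = 1.1489 mol × 148.33 g/mol = 170.41 g.
This is the theoretical yield. Percent yield = 135.5 g / 170.41 g × 100% = 79.512%.

79.51 %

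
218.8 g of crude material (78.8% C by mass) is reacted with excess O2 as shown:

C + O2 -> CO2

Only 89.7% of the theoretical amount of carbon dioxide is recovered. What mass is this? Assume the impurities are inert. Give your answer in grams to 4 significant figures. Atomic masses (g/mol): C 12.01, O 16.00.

Pure C available = 218.8 g × 0.788 = 172.41 g.
M(C) = 12.01 g/mol.
M(CO2) = 12.01 + 2(16.00) = 44.01 g/mol.
n(C) = 172.41 g / 12.01 g/mol = 14.356 mol.
From the equation the C:CO2 mole ratio is 1:1, so n(CO2) = 14.356 × 1/1 = 14.356 mol.
Mass of CO2 = 14.356 mol × 44.01 g/mol = 631.80 g.
Actual mass collected = 631.80 g × 0.897 = 566.73 g.

566.7 g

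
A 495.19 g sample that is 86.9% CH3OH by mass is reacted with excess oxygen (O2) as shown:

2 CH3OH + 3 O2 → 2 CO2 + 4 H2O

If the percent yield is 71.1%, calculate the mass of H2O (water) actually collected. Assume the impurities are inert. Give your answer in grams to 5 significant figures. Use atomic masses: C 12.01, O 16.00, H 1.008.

344.06 g

Pure CH3OH available = 495.19 g × 0.869 = 430.320 g.
M(CH3OH) = 12.01 + 4(1.008) + 16.00 = 32.042 g/mol.
M(H2O) = 2(1.008) + 16.00 = 18.016 g/mol.
n(CH3OH) = 430.320 g / 32.042 g/mol = 13.4299 mol.
From the equation the CH3OH:H2O mole ratio is 2:4, so n(H2O) = 13.4299 × 4/2 = 26.8598 mol.
Mass of H2O = 26.8598 mol × 18.016 g/mol = 483.905 g.
Actual mass collected = 483.905 g × 0.711 = 344.057 g.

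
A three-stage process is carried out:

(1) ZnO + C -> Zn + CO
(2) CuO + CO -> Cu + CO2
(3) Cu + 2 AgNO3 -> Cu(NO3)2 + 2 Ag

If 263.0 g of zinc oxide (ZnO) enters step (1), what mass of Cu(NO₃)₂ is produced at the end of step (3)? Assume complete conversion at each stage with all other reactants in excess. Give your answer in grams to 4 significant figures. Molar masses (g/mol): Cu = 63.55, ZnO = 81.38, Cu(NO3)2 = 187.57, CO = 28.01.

n(ZnO) = 263.0 / 81.38 = 3.2318 mol.
Reaction (1): ZnO→CO ratio 1:1 ⇒ n(CO) = 3.2318 mol.
Reaction (2): CO→Cu ratio 1:1 ⇒ n(Cu) = 3.2318 mol.
Reaction (3): Cu→Cu(NO3)2 ratio 1:1 ⇒ n(Cu(NO3)2) = 3.2318 mol.
Mass of Cu(NO3)2 = 3.2318 × 187.57 = 606.18 g.

606.2 g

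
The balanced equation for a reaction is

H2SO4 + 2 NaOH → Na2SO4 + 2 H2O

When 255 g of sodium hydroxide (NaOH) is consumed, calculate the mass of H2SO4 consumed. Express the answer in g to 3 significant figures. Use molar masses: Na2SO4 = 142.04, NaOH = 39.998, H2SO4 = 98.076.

313 g

n(NaOH) = 255.0 g / 39.998 g/mol = 6.375 mol.
From the equation the NaOH:H2SO4 mole ratio is 2:1, so n(H2SO4) = 6.375 × 1/2 = 3.188 mol.
Mass of H2SO4 = 3.188 mol × 98.076 g/mol = 312.6 g.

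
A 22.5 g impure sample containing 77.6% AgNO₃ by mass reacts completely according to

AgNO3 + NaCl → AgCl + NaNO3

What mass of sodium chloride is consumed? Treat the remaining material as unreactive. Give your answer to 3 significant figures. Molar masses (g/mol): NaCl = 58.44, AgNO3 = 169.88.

Mass of pure AgNO3 = 22.5 g × 0.776 = 17.46 g.
n(AgNO3) = 17.46 g / 169.88 g/mol = 0.1028 mol.
From the equation the AgNO3:NaCl mole ratio is 1:1, so n(NaCl) = 0.1028 × 1/1 = 0.1028 mol.
Mass of NaCl = 0.1028 mol × 58.44 g/mol = 6.006 g.

6.01 g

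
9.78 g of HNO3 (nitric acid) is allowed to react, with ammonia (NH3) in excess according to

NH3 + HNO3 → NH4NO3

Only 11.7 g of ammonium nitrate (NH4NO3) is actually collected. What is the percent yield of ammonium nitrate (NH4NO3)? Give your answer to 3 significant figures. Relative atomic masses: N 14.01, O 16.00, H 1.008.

94.2 %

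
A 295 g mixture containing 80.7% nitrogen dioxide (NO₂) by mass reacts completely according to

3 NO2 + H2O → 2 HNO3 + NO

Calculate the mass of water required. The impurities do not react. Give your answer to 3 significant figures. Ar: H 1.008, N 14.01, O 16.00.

31.1 g

Mass of pure NO2 = 295 g × 0.807 = 238.1 g.
M(NO2) = 14.01 + 2(16.00) = 46.01 g/mol.
M(H2O) = 2(1.008) + 16.00 = 18.016 g/mol.
n(NO2) = 238.1 g / 46.01 g/mol = 5.174 mol.
From the equation the NO2:H2O mole ratio is 3:1, so n(H2O) = 5.174 × 1/3 = 1.725 mol.
Mass of H2O = 1.725 mol × 18.016 g/mol = 31.07 g.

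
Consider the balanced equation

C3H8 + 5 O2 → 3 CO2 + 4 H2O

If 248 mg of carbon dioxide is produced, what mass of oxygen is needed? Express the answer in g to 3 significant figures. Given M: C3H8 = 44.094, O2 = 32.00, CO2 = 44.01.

0.301 g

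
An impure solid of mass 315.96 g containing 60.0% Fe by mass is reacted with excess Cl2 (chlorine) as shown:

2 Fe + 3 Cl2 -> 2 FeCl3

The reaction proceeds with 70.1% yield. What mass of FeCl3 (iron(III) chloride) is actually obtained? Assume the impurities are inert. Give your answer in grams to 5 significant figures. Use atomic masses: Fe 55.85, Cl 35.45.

385.95 g

Pure Fe available = 315.96 g × 0.600 = 189.576 g.
M(Fe) = 55.85 g/mol.
M(FeCl3) = 55.85 + 3(35.45) = 162.20 g/mol.
n(Fe) = 189.576 g / 55.85 g/mol = 3.39438 mol.
From the equation the Fe:FeCl3 mole ratio is 2:2, so n(FeCl3) = 3.39438 × 2/2 = 3.39438 mol.
Mass of FeCl3 = 3.39438 mol × 162.20 g/mol = 550.568 g.
Actual mass collected = 550.568 g × 0.701 = 385.948 g.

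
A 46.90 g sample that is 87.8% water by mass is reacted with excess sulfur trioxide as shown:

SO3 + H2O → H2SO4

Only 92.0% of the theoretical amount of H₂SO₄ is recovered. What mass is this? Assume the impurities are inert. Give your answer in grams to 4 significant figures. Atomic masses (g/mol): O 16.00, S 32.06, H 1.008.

206.2 g

Pure H2O available = 46.90 g × 0.878 = 41.178 g.
M(H2O) = 2(1.008) + 16.00 = 18.016 g/mol.
M(H2SO4) = 2(1.008) + 32.06 + 4(16.00) = 98.076 g/mol.
n(H2O) = 41.178 g / 18.016 g/mol = 2.2856 mol.
From the equation the H2O:H2SO4 mole ratio is 1:1, so n(H2SO4) = 2.2856 × 1/1 = 2.2856 mol.
Mass of H2SO4 = 2.2856 mol × 98.076 g/mol = 224.17 g.
Actual mass collected = 224.17 g × 0.920 = 206.23 g.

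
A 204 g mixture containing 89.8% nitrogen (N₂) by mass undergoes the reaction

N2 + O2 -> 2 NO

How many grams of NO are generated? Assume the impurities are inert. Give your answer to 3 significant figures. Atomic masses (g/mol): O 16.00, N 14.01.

392 g

Mass of pure N2 = 204 g × 0.898 = 183.2 g.
M(N2) = 2(14.01) = 28.02 g/mol.
M(NO) = 14.01 + 16.00 = 30.01 g/mol.
n(N2) = 183.2 g / 28.02 g/mol = 6.538 mol.
From the equation the N2:NO mole ratio is 1:2, so n(NO) = 6.538 × 2/1 = 13.08 mol.
Mass of NO = 13.08 mol × 30.01 g/mol = 392.4 g.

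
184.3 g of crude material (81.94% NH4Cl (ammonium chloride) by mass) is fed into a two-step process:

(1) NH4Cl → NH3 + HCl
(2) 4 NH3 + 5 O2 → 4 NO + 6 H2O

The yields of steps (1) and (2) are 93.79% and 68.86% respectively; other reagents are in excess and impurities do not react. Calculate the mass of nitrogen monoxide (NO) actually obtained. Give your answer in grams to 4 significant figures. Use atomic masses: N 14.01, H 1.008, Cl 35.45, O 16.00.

54.72 g

Pure NH4Cl = 184.3 × 0.8194 = 151.02 g.
M(NH4Cl) = 14.01 + 4(1.008) + 35.45 = 53.492 g/mol.
M(NO) = 14.01 + 16.00 = 30.01 g/mol.
n(NH4Cl) = 151.02 / 53.492 = 2.8231 mol.
Step 1 (NH4Cl:NH3 = 1:1): theoretical n(NH3) = 2.8231 mol; at 93.79% yield, n(NH3) = 2.6478 mol.
Step 2 (NH3:NO = 4:4): theoretical n(NO) = 2.6478 mol, so theoretical mass = 2.6478 × 30.01 = 79.461 g.
At 68.86% yield, actual mass of NO = 79.461 × 0.6886 = 54.717 g.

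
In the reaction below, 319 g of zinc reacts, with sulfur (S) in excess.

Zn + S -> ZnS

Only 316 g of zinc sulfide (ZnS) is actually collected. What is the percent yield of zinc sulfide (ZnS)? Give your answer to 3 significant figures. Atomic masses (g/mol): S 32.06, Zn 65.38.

M(Zn) = 65.38 g/mol.
M(ZnS) = 65.38 + 32.06 = 97.44 g/mol.
n(Zn) = 319.0 g / 65.38 g/mol = 4.879 mol.
From the equation the Zn:ZnS mole ratio is 1:1, so n(ZnS) = 4.879 × 1/1 = 4.879 mol.
Mass of ZnS = 4.879 mol × 97.44 g/mol = 475.4 g.
This is the theoretical yield. Percent yield = 316 g / 475.4 g × 100% = 66.47%.

66.5 %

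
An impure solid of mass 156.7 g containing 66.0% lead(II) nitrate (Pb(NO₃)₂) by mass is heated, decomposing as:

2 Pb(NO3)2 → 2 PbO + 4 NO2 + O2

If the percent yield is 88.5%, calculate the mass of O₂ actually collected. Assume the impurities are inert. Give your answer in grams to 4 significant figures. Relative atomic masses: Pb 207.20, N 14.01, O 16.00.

4.421 g

Pure Pb(NO3)2 available = 156.7 g × 0.660 = 103.42 g.
M(Pb(NO3)2) = 207.20 + 2(14.01) + 6(16.00) = 331.22 g/mol.
M(O2) = 2(16.00) = 32.00 g/mol.
n(Pb(NO3)2) = 103.42 g / 331.22 g/mol = 0.31225 mol.
From the equation the Pb(NO3)2:O2 mole ratio is 2:1, so n(O2) = 0.31225 × 1/2 = 0.15612 mol.
Mass of O2 = 0.15612 mol × 32.00 g/mol = 4.9959 g.
Actual mass collected = 4.9959 g × 0.885 = 4.4214 g.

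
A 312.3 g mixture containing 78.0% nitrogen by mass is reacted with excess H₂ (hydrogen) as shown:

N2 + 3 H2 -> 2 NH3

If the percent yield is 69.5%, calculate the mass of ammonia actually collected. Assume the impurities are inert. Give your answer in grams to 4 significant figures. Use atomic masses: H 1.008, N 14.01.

205.8 g

Pure N2 available = 312.3 g × 0.780 = 243.59 g.
M(N2) = 2(14.01) = 28.02 g/mol.
M(NH3) = 14.01 + 3(1.008) = 17.034 g/mol.
n(N2) = 243.59 g / 28.02 g/mol = 8.6936 mol.
From the equation the N2:NH3 mole ratio is 1:2, so n(NH3) = 8.6936 × 2/1 = 17.387 mol.
Mass of NH3 = 17.387 mol × 17.034 g/mol = 296.17 g.
Actual mass collected = 296.17 g × 0.695 = 205.84 g.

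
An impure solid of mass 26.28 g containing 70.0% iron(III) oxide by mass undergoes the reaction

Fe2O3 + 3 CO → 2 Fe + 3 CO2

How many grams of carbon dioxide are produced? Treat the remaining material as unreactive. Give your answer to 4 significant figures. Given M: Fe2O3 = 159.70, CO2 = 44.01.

15.21 g

Mass of pure Fe2O3 = 26.28 g × 0.700 = 18.396 g.
n(Fe2O3) = 18.396 g / 159.70 g/mol = 0.11519 mol.
From the equation the Fe2O3:CO2 mole ratio is 1:3, so n(CO2) = 0.11519 × 3/1 = 0.34557 mol.
Mass of CO2 = 0.34557 mol × 44.01 g/mol = 15.209 g.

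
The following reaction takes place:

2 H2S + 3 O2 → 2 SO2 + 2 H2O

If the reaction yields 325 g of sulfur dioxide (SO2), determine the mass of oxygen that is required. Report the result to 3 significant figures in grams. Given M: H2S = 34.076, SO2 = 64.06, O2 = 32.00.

n(SO2) = 325.0 g / 64.06 g/mol = 5.073 mol.
From the equation the SO2:O2 mole ratio is 2:3, so n(O2) = 5.073 × 3/2 = 7.610 mol.
Mass of O2 = 7.610 mol × 32.00 g/mol = 243.5 g.

244 g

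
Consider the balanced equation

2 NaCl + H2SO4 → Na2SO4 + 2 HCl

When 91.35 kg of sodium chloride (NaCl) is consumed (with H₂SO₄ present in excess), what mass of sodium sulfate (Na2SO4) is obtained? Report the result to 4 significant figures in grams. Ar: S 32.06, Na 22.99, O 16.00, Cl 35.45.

M(NaCl) = 22.99 + 35.45 = 58.44 g/mol.
M(Na2SO4) = 2(22.99) + 32.06 + 4(16.00) = 142.04 g/mol.
Convert: 91.35 kg = 91350 g.
n(NaCl) = 91350 g / 58.44 g/mol = 1563.1 mol.
From the equation the NaCl:Na2SO4 mole ratio is 2:1, so n(Na2SO4) = 1563.1 × 1/2 = 781.57 mol.
Mass of Na2SO4 = 781.57 mol × 142.04 g/mol = 111010 g.

111000 g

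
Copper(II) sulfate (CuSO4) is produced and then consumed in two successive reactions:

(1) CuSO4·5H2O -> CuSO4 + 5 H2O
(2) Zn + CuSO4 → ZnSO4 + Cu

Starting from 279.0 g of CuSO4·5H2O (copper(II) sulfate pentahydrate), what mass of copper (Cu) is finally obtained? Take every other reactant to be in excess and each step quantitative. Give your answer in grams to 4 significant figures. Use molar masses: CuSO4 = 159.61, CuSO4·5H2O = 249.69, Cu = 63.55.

n(CuSO4·5H2O) = 279.00 / 249.69 = 1.1174 mol.
Step 1 gives a 1:1 ratio of CuSO4·5H2O to CuSO4, so n(CuSO4) = 1.1174 mol.
In step 2 the CuSO4:Cu ratio is 1:1, so n(Cu) = 1.1174 mol.
Mass of Cu = 1.1174 × 63.55 = 71.010 g.

71.01 g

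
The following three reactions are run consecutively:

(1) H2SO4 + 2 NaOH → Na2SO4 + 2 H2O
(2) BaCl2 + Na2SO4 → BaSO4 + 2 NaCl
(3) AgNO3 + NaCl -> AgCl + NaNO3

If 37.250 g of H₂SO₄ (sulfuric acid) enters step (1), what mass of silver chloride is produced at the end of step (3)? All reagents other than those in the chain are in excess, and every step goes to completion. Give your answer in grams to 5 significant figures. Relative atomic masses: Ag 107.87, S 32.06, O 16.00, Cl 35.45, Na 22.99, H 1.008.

108.87 g

M(H2SO4) = 2(1.008) + 32.06 + 4(16.00) = 98.076 g/mol.
M(AgCl) = 107.87 + 35.45 = 143.32 g/mol.
n(H2SO4) = 37.250 / 98.076 = 0.379807 mol.
Reaction (1): H2SO4→Na2SO4 ratio 1:1 ⇒ n(Na2SO4) = 0.379807 mol.
Reaction (2): Na2SO4→NaCl ratio 1:2 ⇒ n(NaCl) = 0.759615 mol.
Reaction (3): NaCl→AgCl ratio 1:1 ⇒ n(AgCl) = 0.759615 mol.
Mass of AgCl = 0.759615 × 143.32 = 108.868 g.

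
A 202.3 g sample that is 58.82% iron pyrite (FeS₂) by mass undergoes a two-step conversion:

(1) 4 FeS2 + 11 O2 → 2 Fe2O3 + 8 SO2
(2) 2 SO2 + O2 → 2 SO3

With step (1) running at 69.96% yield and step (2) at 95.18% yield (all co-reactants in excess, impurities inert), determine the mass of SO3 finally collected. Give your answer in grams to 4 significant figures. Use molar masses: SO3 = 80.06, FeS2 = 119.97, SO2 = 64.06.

105.8 g

Pure FeS2 = 202.3 × 0.5882 = 118.99 g.
n(FeS2) = 118.99 / 119.97 = 0.99186 mol.
Step 1 (FeS2:SO2 = 4:8): theoretical n(SO2) = 1.9837 mol; at 69.96% yield, n(SO2) = 1.3878 mol.
Step 2 (SO2:SO3 = 2:2): theoretical n(SO3) = 1.3878 mol, so theoretical mass = 1.3878 × 80.06 = 111.11 g.
At 95.18% yield, actual mass of SO3 = 111.11 × 0.9518 = 105.75 g.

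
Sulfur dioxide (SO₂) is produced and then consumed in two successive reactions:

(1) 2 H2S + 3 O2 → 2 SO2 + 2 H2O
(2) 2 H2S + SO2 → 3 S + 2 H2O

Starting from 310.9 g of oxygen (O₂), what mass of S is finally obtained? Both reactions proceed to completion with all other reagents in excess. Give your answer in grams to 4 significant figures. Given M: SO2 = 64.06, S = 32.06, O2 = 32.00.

n(O2) = 310.90 / 32.00 = 9.7156 mol.
Step 1 gives a 3:2 ratio of O2 to SO2, so n(SO2) = 6.4771 mol.
In step 2 the SO2:S ratio is 1:3, so n(S) = 19.431 mol.
Mass of S = 19.431 × 32.06 = 622.97 g.

623.0 g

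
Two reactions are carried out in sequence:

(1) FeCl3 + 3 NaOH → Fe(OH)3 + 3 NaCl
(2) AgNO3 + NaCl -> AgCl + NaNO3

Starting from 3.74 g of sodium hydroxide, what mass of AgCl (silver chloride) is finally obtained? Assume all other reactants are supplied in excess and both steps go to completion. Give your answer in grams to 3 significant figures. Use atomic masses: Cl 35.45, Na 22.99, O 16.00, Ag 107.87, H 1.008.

13.4 g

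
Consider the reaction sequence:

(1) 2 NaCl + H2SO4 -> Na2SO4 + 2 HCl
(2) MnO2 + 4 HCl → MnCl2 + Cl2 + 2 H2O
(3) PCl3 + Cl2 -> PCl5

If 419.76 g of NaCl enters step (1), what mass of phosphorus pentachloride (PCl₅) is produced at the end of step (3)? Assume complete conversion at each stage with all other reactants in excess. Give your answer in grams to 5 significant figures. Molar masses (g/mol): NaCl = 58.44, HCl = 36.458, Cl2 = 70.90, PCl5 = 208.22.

373.90 g

n(NaCl) = 419.76 / 58.44 = 7.18275 mol.
Reaction (1): NaCl→HCl ratio 2:2 ⇒ n(HCl) = 7.18275 mol.
Reaction (2): HCl→Cl2 ratio 4:1 ⇒ n(Cl2) = 1.79569 mol.
Reaction (3): Cl2→PCl5 ratio 1:1 ⇒ n(PCl5) = 1.79569 mol.
Mass of PCl5 = 1.79569 × 208.22 = 373.898 g.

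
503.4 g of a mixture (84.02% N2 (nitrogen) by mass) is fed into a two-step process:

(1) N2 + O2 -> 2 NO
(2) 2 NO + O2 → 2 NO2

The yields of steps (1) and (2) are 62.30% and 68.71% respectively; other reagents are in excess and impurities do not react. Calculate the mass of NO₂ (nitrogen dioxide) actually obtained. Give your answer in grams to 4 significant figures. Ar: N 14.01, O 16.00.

Pure N2 = 503.4 × 0.8402 = 422.96 g.
M(N2) = 2(14.01) = 28.02 g/mol.
M(NO2) = 14.01 + 2(16.00) = 46.01 g/mol.
n(N2) = 422.96 / 28.02 = 15.095 mol.
Step 1 (N2:NO = 1:2): theoretical n(NO) = 30.190 mol; at 62.30% yield, n(NO) = 18.808 mol.
Step 2 (NO:NO2 = 2:2): theoretical n(NO2) = 18.808 mol, so theoretical mass = 18.808 × 46.01 = 865.36 g.
At 68.71% yield, actual mass of NO2 = 865.36 × 0.6871 = 594.59 g.

594.6 g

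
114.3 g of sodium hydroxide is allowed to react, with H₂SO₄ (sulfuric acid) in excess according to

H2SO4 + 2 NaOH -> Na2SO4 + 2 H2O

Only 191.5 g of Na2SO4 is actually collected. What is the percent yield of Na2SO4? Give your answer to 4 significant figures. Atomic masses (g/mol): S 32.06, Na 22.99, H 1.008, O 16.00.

94.36 %

M(NaOH) = 22.99 + 16.00 + 1.008 = 39.998 g/mol.
M(Na2SO4) = 2(22.99) + 32.06 + 4(16.00) = 142.04 g/mol.
n(NaOH) = 114.30 g / 39.998 g/mol = 2.8576 mol.
From the equation the NaOH:Na2SO4 mole ratio is 2:1, so n(Na2SO4) = 2.8576 × 1/2 = 1.4288 mol.
Mass of Na2SO4 = 1.4288 mol × 142.04 g/mol = 202.95 g.
This is the theoretical yield. Percent yield = 191.5 g / 202.95 g × 100% = 94.358%.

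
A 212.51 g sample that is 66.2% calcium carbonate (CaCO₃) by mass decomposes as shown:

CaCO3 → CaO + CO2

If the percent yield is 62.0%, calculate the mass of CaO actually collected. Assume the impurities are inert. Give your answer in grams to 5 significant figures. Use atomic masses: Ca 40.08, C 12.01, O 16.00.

48.870 g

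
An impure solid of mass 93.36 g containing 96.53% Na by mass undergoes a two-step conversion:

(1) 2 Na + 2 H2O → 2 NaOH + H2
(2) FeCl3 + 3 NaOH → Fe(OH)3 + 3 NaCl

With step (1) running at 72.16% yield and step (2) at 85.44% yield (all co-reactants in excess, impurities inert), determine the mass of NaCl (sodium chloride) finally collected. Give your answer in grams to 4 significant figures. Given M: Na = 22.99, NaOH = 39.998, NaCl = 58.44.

Pure Na = 93.36 × 0.9653 = 90.120 g.
n(Na) = 90.120 / 22.99 = 3.9200 mol.
Step 1 (Na:NaOH = 2:2): theoretical n(NaOH) = 3.9200 mol; at 72.16% yield, n(NaOH) = 2.8287 mol.
Step 2 (NaOH:NaCl = 3:3): theoretical n(NaCl) = 2.8287 mol, so theoretical mass = 2.8287 × 58.44 = 165.31 g.
At 85.44% yield, actual mass of NaCl = 165.31 × 0.8544 = 141.24 g.

141.2 g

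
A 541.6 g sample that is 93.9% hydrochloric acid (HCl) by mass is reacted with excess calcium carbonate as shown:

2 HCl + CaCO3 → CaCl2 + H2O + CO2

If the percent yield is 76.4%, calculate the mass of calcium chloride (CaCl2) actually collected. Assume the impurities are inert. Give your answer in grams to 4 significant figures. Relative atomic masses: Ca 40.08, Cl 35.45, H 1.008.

591.4 g

Pure HCl available = 541.6 g × 0.939 = 508.56 g.
M(HCl) = 1.008 + 35.45 = 36.458 g/mol.
M(CaCl2) = 40.08 + 2(35.45) = 110.98 g/mol.
n(HCl) = 508.56 g / 36.458 g/mol = 13.949 mol.
From the equation the HCl:CaCl2 mole ratio is 2:1, so n(CaCl2) = 13.949 × 1/2 = 6.9746 mol.
Mass of CaCl2 = 6.9746 mol × 110.98 g/mol = 774.04 g.
Actual mass collected = 774.04 g × 0.764 = 591.37 g.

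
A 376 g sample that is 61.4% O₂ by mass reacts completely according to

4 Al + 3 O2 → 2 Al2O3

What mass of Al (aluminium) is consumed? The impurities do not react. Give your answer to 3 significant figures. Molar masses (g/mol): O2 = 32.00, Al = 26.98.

Mass of pure O2 = 376 g × 0.614 = 230.9 g.
n(O2) = 230.9 g / 32.00 g/mol = 7.214 mol.
From the equation the O2:Al mole ratio is 3:4, so n(Al) = 7.214 × 4/3 = 9.619 mol.
Mass of Al = 9.619 mol × 26.98 g/mol = 259.5 g.

260 g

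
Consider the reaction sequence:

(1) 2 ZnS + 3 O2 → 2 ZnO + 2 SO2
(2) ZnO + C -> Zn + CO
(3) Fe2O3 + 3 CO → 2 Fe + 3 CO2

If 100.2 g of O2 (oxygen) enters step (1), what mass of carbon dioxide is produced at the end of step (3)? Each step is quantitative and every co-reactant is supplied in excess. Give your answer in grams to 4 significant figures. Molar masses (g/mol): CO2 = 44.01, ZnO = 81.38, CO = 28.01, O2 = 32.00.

n(O2) = 100.2 / 32.00 = 3.1313 mol.
Reaction (1): O2→ZnO ratio 3:2 ⇒ n(ZnO) = 2.0875 mol.
Reaction (2): ZnO→CO ratio 1:1 ⇒ n(CO) = 2.0875 mol.
Reaction (3): CO→CO2 ratio 3:3 ⇒ n(CO2) = 2.0875 mol.
Mass of CO2 = 2.0875 × 44.01 = 91.871 g.

91.87 g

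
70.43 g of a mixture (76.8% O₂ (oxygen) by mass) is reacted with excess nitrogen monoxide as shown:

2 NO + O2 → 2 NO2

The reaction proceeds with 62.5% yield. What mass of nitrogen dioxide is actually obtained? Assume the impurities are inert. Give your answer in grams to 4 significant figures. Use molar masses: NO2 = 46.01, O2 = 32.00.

97.21 g

Pure O2 available = 70.43 g × 0.768 = 54.090 g.
n(O2) = 54.090 g / 32.00 g/mol = 1.6903 mol.
From the equation the O2:NO2 mole ratio is 1:2, so n(NO2) = 1.6903 × 2/1 = 3.3806 mol.
Mass of NO2 = 3.3806 mol × 46.01 g/mol = 155.54 g.
Actual mass collected = 155.54 g × 0.625 = 97.215 g.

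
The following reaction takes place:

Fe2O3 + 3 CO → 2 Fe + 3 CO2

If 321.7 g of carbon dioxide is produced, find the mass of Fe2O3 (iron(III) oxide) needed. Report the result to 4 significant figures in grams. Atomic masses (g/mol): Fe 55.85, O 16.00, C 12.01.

389.1 g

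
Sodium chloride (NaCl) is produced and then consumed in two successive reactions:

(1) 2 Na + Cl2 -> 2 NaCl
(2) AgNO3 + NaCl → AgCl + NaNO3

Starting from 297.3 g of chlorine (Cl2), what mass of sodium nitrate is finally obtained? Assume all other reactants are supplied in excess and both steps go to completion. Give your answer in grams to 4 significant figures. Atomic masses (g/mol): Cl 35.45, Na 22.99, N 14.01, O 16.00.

M(Cl2) = 2(35.45) = 70.90 g/mol.
M(NaNO3) = 22.99 + 14.01 + 3(16.00) = 85.00 g/mol.
n(Cl2) = 297.30 / 70.90 = 4.1932 mol.
Step 1 gives a 1:2 ratio of Cl2 to NaCl, so n(NaCl) = 8.3865 mol.
In step 2 the NaCl:NaNO3 ratio is 1:1, so n(NaNO3) = 8.3865 mol.
Mass of NaNO3 = 8.3865 × 85.00 = 712.85 g.

712.8 g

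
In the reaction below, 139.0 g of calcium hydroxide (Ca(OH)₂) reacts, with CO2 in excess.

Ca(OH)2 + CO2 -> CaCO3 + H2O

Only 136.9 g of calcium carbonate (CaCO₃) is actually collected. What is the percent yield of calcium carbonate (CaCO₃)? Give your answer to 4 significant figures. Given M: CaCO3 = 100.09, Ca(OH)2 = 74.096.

n(Ca(OH)2) = 139.00 g / 74.096 g/mol = 1.8759 mol.
From the equation the Ca(OH)2:CaCO3 mole ratio is 1:1, so n(CaCO3) = 1.8759 × 1/1 = 1.8759 mol.
Mass of CaCO3 = 1.8759 mol × 100.09 g/mol = 187.76 g.
This is the theoretical yield. Percent yield = 136.9 g / 187.76 g × 100% = 72.911%.

72.91 %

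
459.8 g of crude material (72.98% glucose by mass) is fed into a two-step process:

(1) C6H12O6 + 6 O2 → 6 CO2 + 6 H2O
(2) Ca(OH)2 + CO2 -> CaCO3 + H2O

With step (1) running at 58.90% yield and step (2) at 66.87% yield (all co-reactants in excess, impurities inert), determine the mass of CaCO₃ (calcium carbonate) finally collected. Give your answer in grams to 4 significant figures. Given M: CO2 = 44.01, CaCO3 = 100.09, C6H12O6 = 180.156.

440.6 g

Pure C6H12O6 = 459.8 × 0.7298 = 335.56 g.
n(C6H12O6) = 335.56 / 180.156 = 1.8626 mol.
Step 1 (C6H12O6:CO2 = 1:6): theoretical n(CO2) = 11.176 mol; at 58.90% yield, n(CO2) = 6.5825 mol.
Step 2 (CO2:CaCO3 = 1:1): theoretical n(CaCO3) = 6.5825 mol, so theoretical mass = 6.5825 × 100.09 = 658.84 g.
At 66.87% yield, actual mass of CaCO3 = 658.84 × 0.6687 = 440.57 g.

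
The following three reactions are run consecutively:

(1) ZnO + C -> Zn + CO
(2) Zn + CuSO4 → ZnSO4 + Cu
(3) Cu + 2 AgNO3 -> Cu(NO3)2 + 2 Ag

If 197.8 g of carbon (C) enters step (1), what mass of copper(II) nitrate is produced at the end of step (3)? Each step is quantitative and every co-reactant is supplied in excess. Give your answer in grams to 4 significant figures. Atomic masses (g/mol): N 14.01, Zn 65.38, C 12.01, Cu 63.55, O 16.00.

3089 g

M(C) = 12.01 g/mol.
M(Cu(NO3)2) = 63.55 + 2(14.01) + 6(16.00) = 187.57 g/mol.
n(C) = 197.8 / 12.01 = 16.470 mol.
Reaction (1): C→Zn ratio 1:1 ⇒ n(Zn) = 16.470 mol.
Reaction (2): Zn→Cu ratio 1:1 ⇒ n(Cu) = 16.470 mol.
Reaction (3): Cu→Cu(NO3)2 ratio 1:1 ⇒ n(Cu(NO3)2) = 16.470 mol.
Mass of Cu(NO3)2 = 16.470 × 187.57 = 3089.2 g.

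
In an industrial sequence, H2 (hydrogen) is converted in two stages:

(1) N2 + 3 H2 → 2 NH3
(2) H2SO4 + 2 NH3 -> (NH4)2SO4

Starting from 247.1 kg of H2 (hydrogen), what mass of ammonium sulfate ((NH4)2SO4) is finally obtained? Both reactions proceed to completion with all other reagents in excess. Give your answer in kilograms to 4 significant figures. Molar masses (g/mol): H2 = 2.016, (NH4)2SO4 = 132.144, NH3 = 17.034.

5399 kg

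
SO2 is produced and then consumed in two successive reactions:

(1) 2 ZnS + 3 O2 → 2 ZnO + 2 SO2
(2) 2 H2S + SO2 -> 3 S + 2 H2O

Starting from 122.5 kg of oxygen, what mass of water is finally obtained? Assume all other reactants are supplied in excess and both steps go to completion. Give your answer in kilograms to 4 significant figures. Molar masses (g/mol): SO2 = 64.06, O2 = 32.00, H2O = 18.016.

91.96 kg

122.5 kg = 122500 g.
n(O2) = 122500 / 32.00 = 3828.1 mol.
Step 1 gives a 3:2 ratio of O2 to SO2, so n(SO2) = 2552.1 mol.
In step 2 the SO2:H2O ratio is 1:2, so n(H2O) = 5104.2 mol.
Mass of H2O = 5104.2 × 18.016 = 91957 g = 91.96 kg.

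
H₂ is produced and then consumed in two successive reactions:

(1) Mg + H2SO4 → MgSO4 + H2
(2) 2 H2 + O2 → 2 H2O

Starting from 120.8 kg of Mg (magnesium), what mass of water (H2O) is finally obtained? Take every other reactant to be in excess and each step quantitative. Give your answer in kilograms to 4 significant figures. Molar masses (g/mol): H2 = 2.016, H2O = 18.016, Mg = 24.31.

120.8 kg = 120800 g.
n(Mg) = 120800 / 24.31 = 4969.1 mol.
Step 1 gives a 1:1 ratio of Mg to H2, so n(H2) = 4969.1 mol.
In step 2 the H2:H2O ratio is 2:2, so n(H2O) = 4969.1 mol.
Mass of H2O = 4969.1 × 18.016 = 89524 g = 89.52 kg.

89.52 kg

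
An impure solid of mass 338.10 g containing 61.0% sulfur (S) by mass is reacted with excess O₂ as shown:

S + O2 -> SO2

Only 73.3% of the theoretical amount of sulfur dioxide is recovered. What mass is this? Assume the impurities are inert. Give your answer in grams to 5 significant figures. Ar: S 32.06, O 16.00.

302.07 g

Pure S available = 338.10 g × 0.610 = 206.241 g.
M(S) = 32.06 g/mol.
M(SO2) = 32.06 + 2(16.00) = 64.06 g/mol.
n(S) = 206.241 g / 32.06 g/mol = 6.43297 mol.
From the equation the S:SO2 mole ratio is 1:1, so n(SO2) = 6.43297 × 1/1 = 6.43297 mol.
Mass of SO2 = 6.43297 mol × 64.06 g/mol = 412.096 g.
Actual mass collected = 412.096 g × 0.733 = 302.066 g.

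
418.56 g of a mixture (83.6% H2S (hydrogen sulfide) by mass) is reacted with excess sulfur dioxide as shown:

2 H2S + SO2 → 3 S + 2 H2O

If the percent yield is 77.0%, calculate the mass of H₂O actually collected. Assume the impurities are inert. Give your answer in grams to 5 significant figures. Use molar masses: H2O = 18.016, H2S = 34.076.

Pure H2S available = 418.56 g × 0.836 = 349.916 g.
n(H2S) = 349.916 g / 34.076 g/mol = 10.2687 mol.
From the equation the H2S:H2O mole ratio is 2:2, so n(H2O) = 10.2687 × 2/2 = 10.2687 mol.
Mass of H2O = 10.2687 mol × 18.016 g/mol = 185.001 g.
Actual mass collected = 185.001 g × 0.770 = 142.451 g.

142.45 g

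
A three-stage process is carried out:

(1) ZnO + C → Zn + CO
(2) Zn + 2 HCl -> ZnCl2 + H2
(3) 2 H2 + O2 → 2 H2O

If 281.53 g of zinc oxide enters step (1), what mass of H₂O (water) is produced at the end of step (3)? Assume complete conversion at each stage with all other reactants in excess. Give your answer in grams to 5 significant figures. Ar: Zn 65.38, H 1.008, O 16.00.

M(ZnO) = 65.38 + 16.00 = 81.38 g/mol.
M(H2O) = 2(1.008) + 16.00 = 18.016 g/mol.
n(ZnO) = 281.53 / 81.38 = 3.45945 mol.
Reaction (1): ZnO→Zn ratio 1:1 ⇒ n(Zn) = 3.45945 mol.
Reaction (2): Zn→H2 ratio 1:1 ⇒ n(H2) = 3.45945 mol.
Reaction (3): H2→H2O ratio 2:2 ⇒ n(H2O) = 3.45945 mol.
Mass of H2O = 3.45945 × 18.016 = 62.3254 g.

62.325 g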